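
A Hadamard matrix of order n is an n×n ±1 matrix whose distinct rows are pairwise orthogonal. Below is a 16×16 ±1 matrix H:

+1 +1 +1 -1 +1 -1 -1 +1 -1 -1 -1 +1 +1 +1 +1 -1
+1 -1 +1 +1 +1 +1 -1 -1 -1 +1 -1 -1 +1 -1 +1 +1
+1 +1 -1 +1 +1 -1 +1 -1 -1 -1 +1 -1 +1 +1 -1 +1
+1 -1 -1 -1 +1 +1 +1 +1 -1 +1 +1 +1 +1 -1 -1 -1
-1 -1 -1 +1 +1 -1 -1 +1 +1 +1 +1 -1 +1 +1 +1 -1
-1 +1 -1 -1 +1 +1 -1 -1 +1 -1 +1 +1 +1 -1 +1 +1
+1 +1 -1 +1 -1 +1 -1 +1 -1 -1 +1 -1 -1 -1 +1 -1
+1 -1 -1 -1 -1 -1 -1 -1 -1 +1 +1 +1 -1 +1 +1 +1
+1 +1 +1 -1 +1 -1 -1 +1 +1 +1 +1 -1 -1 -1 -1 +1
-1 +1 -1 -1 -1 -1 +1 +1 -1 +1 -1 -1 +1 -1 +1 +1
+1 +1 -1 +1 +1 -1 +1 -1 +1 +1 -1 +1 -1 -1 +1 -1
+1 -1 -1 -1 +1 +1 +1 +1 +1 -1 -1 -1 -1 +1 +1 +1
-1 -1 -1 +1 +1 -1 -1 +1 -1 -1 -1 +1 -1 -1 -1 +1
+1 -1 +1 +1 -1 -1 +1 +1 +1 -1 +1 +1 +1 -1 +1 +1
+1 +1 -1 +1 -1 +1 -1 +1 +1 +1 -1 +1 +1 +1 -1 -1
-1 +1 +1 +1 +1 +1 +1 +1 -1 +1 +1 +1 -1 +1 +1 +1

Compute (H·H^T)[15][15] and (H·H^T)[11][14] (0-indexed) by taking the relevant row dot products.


Row 11 of H: [1, -1, -1, -1, 1, 1, 1, 1, 1, -1, -1, -1, -1, 1, 1, 1].
Row 14 of H: [1, 1, -1, 1, -1, 1, -1, 1, 1, 1, -1, 1, 1, 1, -1, -1].
Row 15 of H: [-1, 1, 1, 1, 1, 1, 1, 1, -1, 1, 1, 1, -1, 1, 1, 1].
(H·H^T)[15][15] = Σ_j H[15][j]·H[15][j] = (-1)² + (1)² + (1)² + (1)² + (1)² + (1)² + (1)² + (1)² + (-1)² + (1)² + (1)² + (1)² + (-1)² + (1)² + (1)² + (1)² = 1 + 1 + 1 + 1 + 1 + 1 + 1 + 1 + 1 + 1 + 1 + 1 + 1 + 1 + 1 + 1 = 16.
(H·H^T)[11][14] = Σ_j H[11][j]·H[14][j] = (1)·(1) + (-1)·(1) + (-1)·(-1) + (-1)·(1) + (1)·(-1) + (1)·(1) + (1)·(-1) + (1)·(1) + (1)·(1) + (-1)·(1) + (-1)·(-1) + (-1)·(1) + (-1)·(1) + (1)·(1) + (1)·(-1) + (1)·(-1) = 1 + -1 + 1 + -1 + -1 + 1 + -1 + 1 + 1 + -1 + 1 + -1 + -1 + 1 + -1 + -1 = -2.
Rows 11 and 14 are not orthogonal (dot product = -2 ≠ 0), so H is not a Hadamard matrix.

(15,15) entry = 16; (11,14) entry = -2.


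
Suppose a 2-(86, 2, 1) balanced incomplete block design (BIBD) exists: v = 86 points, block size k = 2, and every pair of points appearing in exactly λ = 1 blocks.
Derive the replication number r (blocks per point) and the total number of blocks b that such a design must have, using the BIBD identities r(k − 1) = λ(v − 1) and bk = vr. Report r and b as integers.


Any 2-(v, k, λ) BIBD satisfies two necessary conditions:
  (i)  Each point sits in r blocks, and counting incidences through any fixed point gives r(k − 1) = λ(v − 1), so r = λ(v − 1)/(k − 1).
  (ii) Total incidences bk = vr, so b = vr/k.
Step 1: r = λ(v − 1)/(k − 1) = 1·(86 − 1)/(2 − 1) = 1·85/1 = 85/1 = 85.
Step 2: b = vr/k = 86·85/2 = 7310/2 = 3655.
Check integrality: r = 85 ∈ Z ✓, b = 3655 ∈ Z ✓.
(These identities are necessary conditions: they determine r and b for any design with these parameters, but do not by themselves prove that one exists.)

r = 85, b = 3655.


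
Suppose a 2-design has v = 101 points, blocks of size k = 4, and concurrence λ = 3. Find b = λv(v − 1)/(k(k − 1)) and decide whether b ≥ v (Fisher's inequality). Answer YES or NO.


r = λ(v − 1)/(k − 1) = 3·100/3 = 100.
b = vr/k = 101·100/4 = 2525.
Fisher's inequality: b ≥ v ⇔ 2525 ≥ 101? YES.

YES


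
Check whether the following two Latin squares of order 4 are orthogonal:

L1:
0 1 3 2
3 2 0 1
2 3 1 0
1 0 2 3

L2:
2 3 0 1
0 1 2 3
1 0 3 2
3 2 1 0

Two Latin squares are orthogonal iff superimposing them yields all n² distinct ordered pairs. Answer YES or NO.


Form the n² = 16 superimposed pairs (L1[i][j], L2[i][j]), row by row (rows and columns indexed from 0):
row 0: (0,2) (1,3) (3,0) (2,1)
row 1: (3,0) (2,1) (0,2) (1,3)
row 2: (2,1) (3,0) (1,3) (0,2)
row 3: (1,3) (0,2) (2,1) (3,0)
Orthogonality requires all 16 pairs distinct.
But the pair (3,0) repeats: cell (0,2) has L1 = 3, L2 = 0, and cell (1,0) has L1 = 3, L2 = 0.
A repeated pair means some other pair never occurs (only 4 distinct pairs out of 16), so the squares are not orthogonal.
Conclusion: NO.

NO


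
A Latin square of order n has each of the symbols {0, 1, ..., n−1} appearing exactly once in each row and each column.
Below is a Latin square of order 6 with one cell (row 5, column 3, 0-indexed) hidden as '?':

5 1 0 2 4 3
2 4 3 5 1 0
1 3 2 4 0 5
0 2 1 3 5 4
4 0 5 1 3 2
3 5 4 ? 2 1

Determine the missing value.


Row 5 contains symbols [1, 2, 3, 4, 5] — missing [0].
Column 3 contains symbols [1, 2, 3, 4, 5] — missing [0].
The missing symbol must appear in both missing sets; intersection = [0].
Therefore the hidden value is 0.

Missing value = 0.


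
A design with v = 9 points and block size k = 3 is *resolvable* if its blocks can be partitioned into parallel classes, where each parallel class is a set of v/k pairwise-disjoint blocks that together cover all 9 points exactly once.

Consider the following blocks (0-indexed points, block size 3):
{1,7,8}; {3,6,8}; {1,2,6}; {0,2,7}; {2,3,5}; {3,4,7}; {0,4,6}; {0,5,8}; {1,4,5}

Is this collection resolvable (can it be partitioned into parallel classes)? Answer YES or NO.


v = 9, block size k = 3, number of blocks = 9.
For resolvability, blocks must partition into parallel classes of size v/k = 3.
Total blocks must therefore be a multiple of 3: 9 = 3·3 + 0 ⇒ divisible ✓.
Greedy packing gives 3 candidate class(es). Each should be a full parallel class (size 3, covers all 9 points).
  Class 1 (3 blocks): {1,7,8}; {2,3,5}; {0,4,6}. Points covered: [0, 1, 2, 3, 4, 5, 6, 7, 8].
  Class 2 (3 blocks): {3,6,8}; {0,2,7}; {1,4,5}. Points covered: [0, 1, 2, 3, 4, 5, 6, 7, 8].
  Class 3 (3 blocks): {1,2,6}; {3,4,7}; {0,5,8}. Points covered: [0, 1, 2, 3, 4, 5, 6, 7, 8].
All classes full (size 3)? YES. All classes cover every point? YES.
Resolvable? YES.

YES


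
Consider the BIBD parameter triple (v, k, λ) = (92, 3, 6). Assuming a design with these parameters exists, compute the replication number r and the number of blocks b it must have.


Any 2-(v, k, λ) BIBD satisfies two necessary conditions:
  (i)  Each point sits in r blocks, and counting incidences through any fixed point gives r(k − 1) = λ(v − 1), so r = λ(v − 1)/(k − 1).
  (ii) Total incidences bk = vr, so b = vr/k.
Step 1: r = λ(v − 1)/(k − 1) = 6·(92 − 1)/(3 − 1) = 6·91/2 = 546/2 = 273.
Step 2: b = vr/k = 92·273/3 = 25116/3 = 8372.
Check integrality: r = 273 ∈ Z ✓, b = 8372 ∈ Z ✓.
(These identities are necessary conditions: they determine r and b for any design with these parameters, but do not by themselves prove that one exists.)

r = 273, b = 8372.


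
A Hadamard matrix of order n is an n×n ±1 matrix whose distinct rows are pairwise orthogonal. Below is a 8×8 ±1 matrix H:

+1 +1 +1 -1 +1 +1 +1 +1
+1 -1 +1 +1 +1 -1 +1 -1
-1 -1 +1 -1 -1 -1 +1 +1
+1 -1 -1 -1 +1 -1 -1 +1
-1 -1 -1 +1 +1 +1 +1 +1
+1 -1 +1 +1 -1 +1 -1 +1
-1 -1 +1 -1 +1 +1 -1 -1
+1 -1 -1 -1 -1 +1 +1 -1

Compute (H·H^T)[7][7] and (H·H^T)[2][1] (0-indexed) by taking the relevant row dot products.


Row 1 of H: [1, -1, 1, 1, 1, -1, 1, -1].
Row 2 of H: [-1, -1, 1, -1, -1, -1, 1, 1].
Row 7 of H: [1, -1, -1, -1, -1, 1, 1, -1].
(H·H^T)[7][7] = Σ_j H[7][j]·H[7][j] = (1)² + (-1)² + (-1)² + (-1)² + (-1)² + (1)² + (1)² + (-1)² = 1 + 1 + 1 + 1 + 1 + 1 + 1 + 1 = 8.
(H·H^T)[2][1] = Σ_j H[2][j]·H[1][j] = (-1)·(1) + (-1)·(-1) + (1)·(1) + (-1)·(1) + (-1)·(1) + (-1)·(-1) + (1)·(1) + (1)·(-1) = -1 + 1 + 1 + -1 + -1 + 1 + 1 + -1 = 0.
So rows 2 and 1 are orthogonal; the diagonal entry equals n = 8.

(7,7) entry = 8; (2,1) entry = 0.


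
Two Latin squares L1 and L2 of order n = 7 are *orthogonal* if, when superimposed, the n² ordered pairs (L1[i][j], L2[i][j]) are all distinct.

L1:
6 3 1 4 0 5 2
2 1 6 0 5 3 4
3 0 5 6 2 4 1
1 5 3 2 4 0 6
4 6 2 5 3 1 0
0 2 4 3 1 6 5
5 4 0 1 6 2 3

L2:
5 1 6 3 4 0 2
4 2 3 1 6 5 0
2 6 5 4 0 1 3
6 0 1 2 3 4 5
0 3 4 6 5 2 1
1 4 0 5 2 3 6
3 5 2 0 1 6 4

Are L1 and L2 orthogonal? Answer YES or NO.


Form the n² = 49 superimposed pairs (L1[i][j], L2[i][j]), row by row (rows and columns indexed from 0):
row 0: (6,5) (3,1) (1,6) (4,3) (0,4) (5,0) (2,2)
row 1: (2,4) (1,2) (6,3) (0,1) (5,6) (3,5) (4,0)
row 2: (3,2) (0,6) (5,5) (6,4) (2,0) (4,1) (1,3)
row 3: (1,6) (5,0) (3,1) (2,2) (4,3) (0,4) (6,5)
row 4: (4,0) (6,3) (2,4) (5,6) (3,5) (1,2) (0,1)
row 5: (0,1) (2,4) (4,0) (3,5) (1,2) (6,3) (5,6)
row 6: (5,3) (4,5) (0,2) (1,0) (6,1) (2,6) (3,4)
Orthogonality requires all 49 pairs distinct.
But the pair (1,6) repeats: cell (0,2) has L1 = 1, L2 = 6, and cell (3,0) has L1 = 1, L2 = 6.
A repeated pair means some other pair never occurs (only 28 distinct pairs out of 49), so the squares are not orthogonal.
Conclusion: NO.

NO


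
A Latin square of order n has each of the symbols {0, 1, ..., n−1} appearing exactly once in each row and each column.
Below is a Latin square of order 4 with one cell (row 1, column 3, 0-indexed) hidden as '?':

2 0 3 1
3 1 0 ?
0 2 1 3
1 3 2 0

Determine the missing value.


Row 1 contains symbols [0, 1, 3] — missing [2].
Column 3 contains symbols [0, 1, 3] — missing [2].
The missing symbol must appear in both missing sets; intersection = [2].
Therefore the hidden value is 2.

Missing value = 2.


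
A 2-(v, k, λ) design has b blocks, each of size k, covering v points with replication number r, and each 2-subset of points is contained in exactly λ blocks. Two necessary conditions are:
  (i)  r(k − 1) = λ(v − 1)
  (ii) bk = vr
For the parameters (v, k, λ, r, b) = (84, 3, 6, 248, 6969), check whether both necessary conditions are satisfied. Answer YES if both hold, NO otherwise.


Condition (i): r(k − 1) = 248·2 = 496; λ(v − 1) = 6·83 = 498. Match? NO.
Condition (ii): bk = 6969·3 = 20907; vr = 84·248 = 20832. Match? NO.
Both conditions hold? NO.

NO


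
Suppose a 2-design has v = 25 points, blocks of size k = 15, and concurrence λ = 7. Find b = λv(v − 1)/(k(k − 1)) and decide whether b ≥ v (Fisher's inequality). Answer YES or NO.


b = λv(v − 1)/(k(k − 1)) = 7·25·24/(15·14) = 4200/210 = 20.
Compare with v = 25: b < v, so Fisher's inequality fails.

NO


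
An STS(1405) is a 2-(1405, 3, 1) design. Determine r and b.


An STS(v) is a 2-(v, 3, 1) BIBD: block size k = 3, λ = 1.
Replication: r(k − 1) = λ(v − 1) ⇒ r·2 = 1405 − 1 = 1404 ⇒ r = 702.
Block count: bk = vr ⇒ b·3 = 1405·702 = 986310 ⇒ b = 328770.

r = 702, b = 328770.


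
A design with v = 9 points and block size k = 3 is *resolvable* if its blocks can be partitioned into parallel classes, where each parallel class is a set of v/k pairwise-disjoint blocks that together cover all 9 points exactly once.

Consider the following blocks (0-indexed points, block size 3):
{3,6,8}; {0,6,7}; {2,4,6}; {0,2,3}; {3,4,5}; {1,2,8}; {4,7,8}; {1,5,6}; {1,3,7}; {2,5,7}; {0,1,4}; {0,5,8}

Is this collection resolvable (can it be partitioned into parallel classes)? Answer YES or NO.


v = 9, block size k = 3, number of blocks = 12.
For resolvability, blocks must partition into parallel classes of size v/k = 3.
Total blocks must therefore be a multiple of 3: 12 = 3·4 + 0 ⇒ divisible ✓.
Greedy packing gives 4 candidate class(es). Each should be a full parallel class (size 3, covers all 9 points).
  Class 1 (3 blocks): {3,6,8}; {2,5,7}; {0,1,4}. Points covered: [0, 1, 2, 3, 4, 5, 6, 7, 8].
  Class 2 (3 blocks): {0,6,7}; {3,4,5}; {1,2,8}. Points covered: [0, 1, 2, 3, 4, 5, 6, 7, 8].
  Class 3 (3 blocks): {2,4,6}; {1,3,7}; {0,5,8}. Points covered: [0, 1, 2, 3, 4, 5, 6, 7, 8].
  Class 4 (3 blocks): {0,2,3}; {4,7,8}; {1,5,6}. Points covered: [0, 1, 2, 3, 4, 5, 6, 7, 8].
All classes full (size 3)? YES. All classes cover every point? YES.
Resolvable? YES.

YES


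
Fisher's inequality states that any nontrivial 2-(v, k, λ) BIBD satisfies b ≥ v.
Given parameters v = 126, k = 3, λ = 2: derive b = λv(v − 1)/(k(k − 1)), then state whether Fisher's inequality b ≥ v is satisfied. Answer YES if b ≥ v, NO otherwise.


b = λv(v − 1)/(k(k − 1)) = 2·126·125/(3·2) = 31500/6 = 5250.
Compare with v = 126: b ≥ v, so Fisher's inequality holds.

YES


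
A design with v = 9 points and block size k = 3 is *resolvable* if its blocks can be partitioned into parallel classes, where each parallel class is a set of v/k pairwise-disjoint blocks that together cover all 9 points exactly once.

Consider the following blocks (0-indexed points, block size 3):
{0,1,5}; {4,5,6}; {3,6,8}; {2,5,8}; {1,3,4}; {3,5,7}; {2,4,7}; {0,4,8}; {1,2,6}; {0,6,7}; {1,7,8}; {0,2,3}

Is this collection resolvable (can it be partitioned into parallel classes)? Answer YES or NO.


v = 9, block size k = 3, number of blocks = 12.
For resolvability, blocks must partition into parallel classes of size v/k = 3.
Total blocks must therefore be a multiple of 3: 12 = 3·4 + 0 ⇒ divisible ✓.
Greedy packing gives 4 candidate class(es). Each should be a full parallel class (size 3, covers all 9 points).
  Class 1 (3 blocks): {0,1,5}; {3,6,8}; {2,4,7}. Points covered: [0, 1, 2, 3, 4, 5, 6, 7, 8].
  Class 2 (3 blocks): {4,5,6}; {1,7,8}; {0,2,3}. Points covered: [0, 1, 2, 3, 4, 5, 6, 7, 8].
  Class 3 (3 blocks): {2,5,8}; {1,3,4}; {0,6,7}. Points covered: [0, 1, 2, 3, 4, 5, 6, 7, 8].
  Class 4 (3 blocks): {3,5,7}; {0,4,8}; {1,2,6}. Points covered: [0, 1, 2, 3, 4, 5, 6, 7, 8].
All classes full (size 3)? YES. All classes cover every point? YES.
Resolvable? YES.

YES


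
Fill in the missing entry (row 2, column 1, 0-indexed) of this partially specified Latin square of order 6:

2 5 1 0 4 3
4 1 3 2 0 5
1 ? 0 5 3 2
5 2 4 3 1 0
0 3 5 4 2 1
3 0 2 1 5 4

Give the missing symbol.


Row 2 contains symbols [0, 1, 2, 3, 5] — missing [4].
Column 1 contains symbols [0, 1, 2, 3, 5] — missing [4].
The missing symbol must appear in both missing sets; intersection = [4].
Therefore the hidden value is 4.

Missing value = 4.


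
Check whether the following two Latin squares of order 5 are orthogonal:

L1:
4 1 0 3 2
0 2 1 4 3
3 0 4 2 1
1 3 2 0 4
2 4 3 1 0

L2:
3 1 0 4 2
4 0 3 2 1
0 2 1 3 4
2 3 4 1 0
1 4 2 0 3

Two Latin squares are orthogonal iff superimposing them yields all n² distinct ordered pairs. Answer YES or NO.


Form the n² = 25 superimposed pairs (L1[i][j], L2[i][j]), row by row (rows and columns indexed from 0):
row 0: (4,3) (1,1) (0,0) (3,4) (2,2)
row 1: (0,4) (2,0) (1,3) (4,2) (3,1)
row 2: (3,0) (0,2) (4,1) (2,3) (1,4)
row 3: (1,2) (3,3) (2,4) (0,1) (4,0)
row 4: (2,1) (4,4) (3,2) (1,0) (0,3)
Orthogonality requires all 25 pairs distinct.
Check by first coordinate: for each symbol s of L1, list the L2 entries in the n cells where L1 = s; they must all differ.
  L1 = 0: L2 entries (in reading order) 0, 4, 2, 1, 3 — all 5 distinct ✓
  L1 = 1: L2 entries (in reading order) 1, 3, 4, 2, 0 — all 5 distinct ✓
  L1 = 2: L2 entries (in reading order) 2, 0, 3, 4, 1 — all 5 distinct ✓
  L1 = 3: L2 entries (in reading order) 4, 1, 0, 3, 2 — all 5 distinct ✓
  L1 = 4: L2 entries (in reading order) 3, 2, 1, 0, 4 — all 5 distinct ✓
Every symbol of L1 meets every symbol of L2 exactly once, so all 25 pairs are distinct (25 of 25).
Conclusion: YES.

YES


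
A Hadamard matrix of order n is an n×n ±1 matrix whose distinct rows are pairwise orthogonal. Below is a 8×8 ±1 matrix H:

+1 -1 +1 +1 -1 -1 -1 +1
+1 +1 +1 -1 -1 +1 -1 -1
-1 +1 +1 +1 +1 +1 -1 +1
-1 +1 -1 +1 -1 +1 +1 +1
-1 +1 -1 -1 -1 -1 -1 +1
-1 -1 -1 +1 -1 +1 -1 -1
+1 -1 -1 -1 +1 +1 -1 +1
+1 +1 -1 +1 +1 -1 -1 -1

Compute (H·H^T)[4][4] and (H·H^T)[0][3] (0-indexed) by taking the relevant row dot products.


Row 0 of H: [1, -1, 1, 1, -1, -1, -1, 1].
Row 3 of H: [-1, 1, -1, 1, -1, 1, 1, 1].
Row 4 of H: [-1, 1, -1, -1, -1, -1, -1, 1].
(H·H^T)[4][4] = Σ_j H[4][j]·H[4][j] = (-1)² + (1)² + (-1)² + (-1)² + (-1)² + (-1)² + (-1)² + (1)² = 1 + 1 + 1 + 1 + 1 + 1 + 1 + 1 = 8.
(H·H^T)[0][3] = Σ_j H[0][j]·H[3][j] = (1)·(-1) + (-1)·(1) + (1)·(-1) + (1)·(1) + (-1)·(-1) + (-1)·(1) + (-1)·(1) + (1)·(1) = -1 + -1 + -1 + 1 + 1 + -1 + -1 + 1 = -2.
Rows 0 and 3 are not orthogonal (dot product = -2 ≠ 0), so H is not a Hadamard matrix.

(4,4) entry = 8; (0,3) entry = -2.


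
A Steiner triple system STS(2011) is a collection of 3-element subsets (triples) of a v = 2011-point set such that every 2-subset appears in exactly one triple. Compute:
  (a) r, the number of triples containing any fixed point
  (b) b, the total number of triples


An STS(v) is a 2-(v, 3, 1) BIBD: block size k = 3, λ = 1.
Replication: r(k − 1) = λ(v − 1) ⇒ r·2 = 2011 − 1 = 2010 ⇒ r = 1005.
Block count: b = v(v − 1)/6 = 2011·2010/6 = 4042110/6 = 673685.
(Check via bk = vr: 673685·3 = 2021055 = 2011·1005 = 2021055 ✓.)

r = 1005, b = 673685.


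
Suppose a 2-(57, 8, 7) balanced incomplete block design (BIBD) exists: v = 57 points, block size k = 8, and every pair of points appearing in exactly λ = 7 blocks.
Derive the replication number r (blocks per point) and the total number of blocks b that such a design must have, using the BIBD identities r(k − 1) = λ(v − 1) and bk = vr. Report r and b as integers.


Any 2-(v, k, λ) BIBD satisfies two necessary conditions:
  (i)  Each point sits in r blocks, and counting incidences through any fixed point gives r(k − 1) = λ(v − 1), so r = λ(v − 1)/(k − 1).
  (ii) Total incidences bk = vr, so b = vr/k.
Step 1: r = λ(v − 1)/(k − 1) = 7·(57 − 1)/(8 − 1) = 7·56/7 = 392/7 = 56.
Step 2: b = vr/k = 57·56/8 = 3192/8 = 399.
Check integrality: r = 56 ∈ Z ✓, b = 399 ∈ Z ✓.
(These identities are necessary conditions: they determine r and b for any design with these parameters, but do not by themselves prove that one exists.)

r = 56, b = 399.


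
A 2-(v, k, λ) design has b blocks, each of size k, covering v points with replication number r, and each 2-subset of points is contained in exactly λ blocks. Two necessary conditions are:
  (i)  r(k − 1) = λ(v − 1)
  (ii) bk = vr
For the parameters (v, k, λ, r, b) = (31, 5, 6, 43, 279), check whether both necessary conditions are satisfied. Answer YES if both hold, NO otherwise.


Condition (i): r(k − 1) = 43·4 = 172; λ(v − 1) = 6·30 = 180. Match? NO.
Condition (ii): bk = 279·5 = 1395; vr = 31·43 = 1333. Match? NO.
Both conditions hold? NO.

NO


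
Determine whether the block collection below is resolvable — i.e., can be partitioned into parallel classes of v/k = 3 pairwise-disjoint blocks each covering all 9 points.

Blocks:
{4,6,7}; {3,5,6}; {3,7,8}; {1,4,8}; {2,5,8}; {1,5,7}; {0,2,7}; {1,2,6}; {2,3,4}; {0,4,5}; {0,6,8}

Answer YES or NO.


v = 9, block size k = 3, number of blocks = 11.
For resolvability, blocks must partition into parallel classes of size v/k = 3.
Total blocks must therefore be a multiple of 3: 11 = 3·3 + 2 ⇒ not divisible ✗.
Resolvable? NO.

NO


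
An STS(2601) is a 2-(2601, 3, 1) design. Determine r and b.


An STS(v) is a 2-(v, 3, 1) BIBD: block size k = 3, λ = 1.
Replication: r(k − 1) = λ(v − 1) ⇒ r·2 = 2601 − 1 = 2600 ⇒ r = 1300.
Block count: b = v(v − 1)/6 = 2601·2600/6 = 6762600/6 = 1127100.

r = 1300, b = 1127100.


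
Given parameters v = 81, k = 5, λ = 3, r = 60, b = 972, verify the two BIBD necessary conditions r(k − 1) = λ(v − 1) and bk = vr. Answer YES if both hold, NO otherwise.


Condition (i): r(k − 1) = 60·4 = 240; λ(v − 1) = 3·80 = 240. Match? YES.
Condition (ii): bk = 972·5 = 4860; vr = 81·60 = 4860. Match? YES.
Both conditions hold? YES.

YES


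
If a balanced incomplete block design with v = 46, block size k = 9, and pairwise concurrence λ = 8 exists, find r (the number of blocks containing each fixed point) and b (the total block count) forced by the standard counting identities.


Any 2-(v, k, λ) BIBD satisfies two necessary conditions:
  (i)  Each point sits in r blocks, and counting incidences through any fixed point gives r(k − 1) = λ(v − 1), so r = λ(v − 1)/(k − 1).
  (ii) Total incidences bk = vr, so b = vr/k.
Step 1: r = λ(v − 1)/(k − 1) = 8·(46 − 1)/(9 − 1) = 8·45/8 = 360/8 = 45.
Step 2: b = vr/k = 46·45/9 = 2070/9 = 230.
Check integrality: r = 45 ∈ Z ✓, b = 230 ∈ Z ✓.
(These identities are necessary conditions: they determine r and b for any design with these parameters, but do not by themselves prove that one exists.)

r = 45, b = 230.


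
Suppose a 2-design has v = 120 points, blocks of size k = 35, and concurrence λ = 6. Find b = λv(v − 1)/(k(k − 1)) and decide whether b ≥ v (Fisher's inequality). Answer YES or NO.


b = λv(v − 1)/(k(k − 1)) = 6·120·119/(35·34) = 85680/1190 = 72.
Compare with v = 120: b < v, so Fisher's inequality fails.

NO


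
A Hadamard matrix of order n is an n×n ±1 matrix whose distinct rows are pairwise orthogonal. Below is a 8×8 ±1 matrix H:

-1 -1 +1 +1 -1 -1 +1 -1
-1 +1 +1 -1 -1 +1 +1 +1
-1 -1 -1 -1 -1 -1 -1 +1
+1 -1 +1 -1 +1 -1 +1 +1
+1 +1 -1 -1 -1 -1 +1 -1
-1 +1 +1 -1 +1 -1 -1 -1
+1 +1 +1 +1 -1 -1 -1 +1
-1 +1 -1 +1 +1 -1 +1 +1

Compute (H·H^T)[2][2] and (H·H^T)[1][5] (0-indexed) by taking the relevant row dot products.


Row 1 of H: [-1, 1, 1, -1, -1, 1, 1, 1].
Row 2 of H: [-1, -1, -1, -1, -1, -1, -1, 1].
Row 5 of H: [-1, 1, 1, -1, 1, -1, -1, -1].
(H·H^T)[2][2] = Σ_j H[2][j]·H[2][j] = (-1)² + (-1)² + (-1)² + (-1)² + (-1)² + (-1)² + (-1)² + (1)² = 1 + 1 + 1 + 1 + 1 + 1 + 1 + 1 = 8.
(H·H^T)[1][5] = Σ_j H[1][j]·H[5][j] = (-1)·(-1) + (1)·(1) + (1)·(1) + (-1)·(-1) + (-1)·(1) + (1)·(-1) + (1)·(-1) + (1)·(-1) = 1 + 1 + 1 + 1 + -1 + -1 + -1 + -1 = 0.
So rows 1 and 5 are orthogonal; the diagonal entry equals n = 8.

(2,2) entry = 8; (1,5) entry = 0.


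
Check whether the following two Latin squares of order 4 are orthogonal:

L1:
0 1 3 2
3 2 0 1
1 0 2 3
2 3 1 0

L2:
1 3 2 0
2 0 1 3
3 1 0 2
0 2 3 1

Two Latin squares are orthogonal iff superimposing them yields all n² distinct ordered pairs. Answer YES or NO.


Form the n² = 16 superimposed pairs (L1[i][j], L2[i][j]), row by row (rows and columns indexed from 0):
row 0: (0,1) (1,3) (3,2) (2,0)
row 1: (3,2) (2,0) (0,1) (1,3)
row 2: (1,3) (0,1) (2,0) (3,2)
row 3: (2,0) (3,2) (1,3) (0,1)
Orthogonality requires all 16 pairs distinct.
But the pair (3,2) repeats: cell (0,2) has L1 = 3, L2 = 2, and cell (1,0) has L1 = 3, L2 = 2.
A repeated pair means some other pair never occurs (only 4 distinct pairs out of 16), so the squares are not orthogonal.
Conclusion: NO.

NO


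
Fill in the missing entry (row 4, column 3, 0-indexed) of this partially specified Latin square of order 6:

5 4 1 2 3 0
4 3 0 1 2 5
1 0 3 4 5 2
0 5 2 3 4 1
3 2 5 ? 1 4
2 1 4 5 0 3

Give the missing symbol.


Row 4 contains symbols [1, 2, 3, 4, 5] — missing [0].
Column 3 contains symbols [1, 2, 3, 4, 5] — missing [0].
The missing symbol must appear in both missing sets; intersection = [0].
Therefore the hidden value is 0.

Missing value = 0.


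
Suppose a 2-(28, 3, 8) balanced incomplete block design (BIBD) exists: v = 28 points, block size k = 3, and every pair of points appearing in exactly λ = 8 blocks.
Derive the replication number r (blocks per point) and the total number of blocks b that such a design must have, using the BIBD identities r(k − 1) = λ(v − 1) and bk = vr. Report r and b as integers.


Any 2-(v, k, λ) BIBD satisfies two necessary conditions:
  (i)  Each point sits in r blocks, and counting incidences through any fixed point gives r(k − 1) = λ(v − 1), so r = λ(v − 1)/(k − 1).
  (ii) Total incidences bk = vr, so b = vr/k.
Step 1: r = λ(v − 1)/(k − 1) = 8·(28 − 1)/(3 − 1) = 8·27/2 = 216/2 = 108.
Step 2: b = vr/k = 28·108/3 = 3024/3 = 1008.
Check integrality: r = 108 ∈ Z ✓, b = 1008 ∈ Z ✓.
(These identities are necessary conditions: they determine r and b for any design with these parameters, but do not by themselves prove that one exists.)

r = 108, b = 1008.


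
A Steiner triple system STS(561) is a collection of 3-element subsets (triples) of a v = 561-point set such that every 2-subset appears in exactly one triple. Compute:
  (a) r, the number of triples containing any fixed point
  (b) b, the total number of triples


An STS(v) is a 2-(v, 3, 1) BIBD: block size k = 3, λ = 1.
Replication: r(k − 1) = λ(v − 1) ⇒ r·2 = 561 − 1 = 560 ⇒ r = 280.
Block count: b = v(v − 1)/6 = 561·560/6 = 314160/6 = 52360.

r = 280, b = 52360.


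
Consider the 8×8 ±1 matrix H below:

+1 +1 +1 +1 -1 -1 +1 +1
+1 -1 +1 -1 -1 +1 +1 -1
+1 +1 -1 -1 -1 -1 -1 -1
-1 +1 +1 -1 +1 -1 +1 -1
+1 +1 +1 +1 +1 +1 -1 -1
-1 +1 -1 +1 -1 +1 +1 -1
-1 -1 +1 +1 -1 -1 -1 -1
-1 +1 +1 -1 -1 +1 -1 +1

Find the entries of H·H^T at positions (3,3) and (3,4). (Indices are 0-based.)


Row 3 of H: [-1, 1, 1, -1, 1, -1, 1, -1].
Row 4 of H: [1, 1, 1, 1, 1, 1, -1, -1].
(H·H^T)[3][3] = Σ_j H[3][j]·H[3][j] = (-1)² + (1)² + (1)² + (-1)² + (1)² + (-1)² + (1)² + (-1)² = 1 + 1 + 1 + 1 + 1 + 1 + 1 + 1 = 8.
(H·H^T)[3][4] = Σ_j H[3][j]·H[4][j] = (-1)·(1) + (1)·(1) + (1)·(1) + (-1)·(1) + (1)·(1) + (-1)·(1) + (1)·(-1) + (-1)·(-1) = -1 + 1 + 1 + -1 + 1 + -1 + -1 + 1 = 0.
So rows 3 and 4 are orthogonal; the diagonal entry equals n = 8.

(3,3) entry = 8; (3,4) entry = 0.


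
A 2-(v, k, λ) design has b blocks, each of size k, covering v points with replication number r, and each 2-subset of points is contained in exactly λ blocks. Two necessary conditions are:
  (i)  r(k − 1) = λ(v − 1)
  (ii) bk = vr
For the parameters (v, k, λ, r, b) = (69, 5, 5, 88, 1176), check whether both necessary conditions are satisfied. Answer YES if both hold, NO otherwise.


Condition (i): r(k − 1) = 88·4 = 352; λ(v − 1) = 5·68 = 340. Match? NO.
Condition (ii): bk = 1176·5 = 5880; vr = 69·88 = 6072. Match? NO.
Both conditions hold? NO.

NO


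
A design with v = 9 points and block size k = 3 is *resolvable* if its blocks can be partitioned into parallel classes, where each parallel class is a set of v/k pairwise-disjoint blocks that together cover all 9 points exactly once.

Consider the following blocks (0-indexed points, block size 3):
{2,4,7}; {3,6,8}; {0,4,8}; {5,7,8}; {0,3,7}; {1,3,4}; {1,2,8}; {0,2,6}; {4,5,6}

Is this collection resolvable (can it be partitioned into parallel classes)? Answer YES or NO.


v = 9, block size k = 3, number of blocks = 9.
For resolvability, blocks must partition into parallel classes of size v/k = 3.
Total blocks must therefore be a multiple of 3: 9 = 3·3 + 0 ⇒ divisible ✓.
Consider block {2,4,7}. The only other block(s) in the collection disjoint from it are {3,6,8} — just 1 block(s). Any parallel class containing {2,4,7} would need 2 other blocks each disjoint from it, so no parallel class of size 3 can contain {2,4,7}.
Since every block must belong to some parallel class in a resolution, the collection cannot be partitioned into parallel classes.
Resolvable? NO.

NO


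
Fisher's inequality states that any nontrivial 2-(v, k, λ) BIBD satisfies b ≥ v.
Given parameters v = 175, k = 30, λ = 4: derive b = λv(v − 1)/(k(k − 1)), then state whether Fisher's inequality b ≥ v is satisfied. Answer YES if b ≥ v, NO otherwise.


b = λv(v − 1)/(k(k − 1)) = 4·175·174/(30·29) = 121800/870 = 140.
Compare with v = 175: b < v, so Fisher's inequality fails.

NO


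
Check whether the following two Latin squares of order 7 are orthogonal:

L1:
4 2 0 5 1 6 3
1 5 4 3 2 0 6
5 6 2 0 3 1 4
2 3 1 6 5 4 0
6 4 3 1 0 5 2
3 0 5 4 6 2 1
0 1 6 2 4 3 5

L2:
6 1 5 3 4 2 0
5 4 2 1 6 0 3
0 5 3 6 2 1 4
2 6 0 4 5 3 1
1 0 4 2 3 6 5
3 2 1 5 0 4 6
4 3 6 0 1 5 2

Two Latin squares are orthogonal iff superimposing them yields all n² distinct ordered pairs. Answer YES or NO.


Form the n² = 49 superimposed pairs (L1[i][j], L2[i][j]), row by row (rows and columns indexed from 0):
row 0: (4,6) (2,1) (0,5) (5,3) (1,4) (6,2) (3,0)
row 1: (1,5) (5,4) (4,2) (3,1) (2,6) (0,0) (6,3)
row 2: (5,0) (6,5) (2,3) (0,6) (3,2) (1,1) (4,4)
row 3: (2,2) (3,6) (1,0) (6,4) (5,5) (4,3) (0,1)
row 4: (6,1) (4,0) (3,4) (1,2) (0,3) (5,6) (2,5)
row 5: (3,3) (0,2) (5,1) (4,5) (6,0) (2,4) (1,6)
row 6: (0,4) (1,3) (6,6) (2,0) (4,1) (3,5) (5,2)
Orthogonality requires all 49 pairs distinct.
Check by first coordinate: for each symbol s of L1, list the L2 entries in the n cells where L1 = s; they must all differ.
  L1 = 0: L2 entries (in reading order) 5, 0, 6, 1, 3, 2, 4 — all 7 distinct ✓
  L1 = 1: L2 entries (in reading order) 4, 5, 1, 0, 2, 6, 3 — all 7 distinct ✓
  L1 = 2: L2 entries (in reading order) 1, 6, 3, 2, 5, 4, 0 — all 7 distinct ✓
  L1 = 3: L2 entries (in reading order) 0, 1, 2, 6, 4, 3, 5 — all 7 distinct ✓
  L1 = 4: L2 entries (in reading order) 6, 2, 4, 3, 0, 5, 1 — all 7 distinct ✓
  L1 = 5: L2 entries (in reading order) 3, 4, 0, 5, 6, 1, 2 — all 7 distinct ✓
  L1 = 6: L2 entries (in reading order) 2, 3, 5, 4, 1, 0, 6 — all 7 distinct ✓
Every symbol of L1 meets every symbol of L2 exactly once, so all 49 pairs are distinct (49 of 49).
Conclusion: YES.

YES


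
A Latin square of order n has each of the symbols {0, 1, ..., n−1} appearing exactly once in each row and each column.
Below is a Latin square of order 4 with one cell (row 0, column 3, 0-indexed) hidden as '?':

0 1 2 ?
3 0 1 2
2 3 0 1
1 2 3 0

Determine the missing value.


Row 0 contains symbols [0, 1, 2] — missing [3].
Column 3 contains symbols [0, 1, 2] — missing [3].
The missing symbol must appear in both missing sets; intersection = [3].
Therefore the hidden value is 3.

Missing value = 3.


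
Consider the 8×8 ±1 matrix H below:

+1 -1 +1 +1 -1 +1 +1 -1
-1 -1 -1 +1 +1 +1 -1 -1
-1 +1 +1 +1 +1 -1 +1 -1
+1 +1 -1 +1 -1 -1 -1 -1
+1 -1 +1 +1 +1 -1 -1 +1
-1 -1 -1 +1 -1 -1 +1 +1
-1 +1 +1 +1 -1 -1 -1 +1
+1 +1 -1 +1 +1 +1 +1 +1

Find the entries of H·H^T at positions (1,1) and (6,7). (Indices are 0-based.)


Row 1 of H: [-1, -1, -1, 1, 1, 1, -1, -1].
Row 6 of H: [-1, 1, 1, 1, -1, -1, -1, 1].
Row 7 of H: [1, 1, -1, 1, 1, 1, 1, 1].
(H·H^T)[1][1] = Σ_j H[1][j]·H[1][j] = (-1)² + (-1)² + (-1)² + (1)² + (1)² + (1)² + (-1)² + (-1)² = 1 + 1 + 1 + 1 + 1 + 1 + 1 + 1 = 8.
(H·H^T)[6][7] = Σ_j H[6][j]·H[7][j] = (-1)·(1) + (1)·(1) + (1)·(-1) + (1)·(1) + (-1)·(1) + (-1)·(1) + (-1)·(1) + (1)·(1) = -1 + 1 + -1 + 1 + -1 + -1 + -1 + 1 = -2.
Rows 6 and 7 are not orthogonal (dot product = -2 ≠ 0), so H is not a Hadamard matrix.

(1,1) entry = 8; (6,7) entry = -2.


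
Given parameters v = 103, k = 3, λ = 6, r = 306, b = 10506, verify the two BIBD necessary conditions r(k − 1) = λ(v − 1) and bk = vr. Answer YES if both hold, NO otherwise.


Condition (i): r(k − 1) = 306·2 = 612; λ(v − 1) = 6·102 = 612. Match? YES.
Condition (ii): bk = 10506·3 = 31518; vr = 103·306 = 31518. Match? YES.
Both conditions hold? YES.

YES


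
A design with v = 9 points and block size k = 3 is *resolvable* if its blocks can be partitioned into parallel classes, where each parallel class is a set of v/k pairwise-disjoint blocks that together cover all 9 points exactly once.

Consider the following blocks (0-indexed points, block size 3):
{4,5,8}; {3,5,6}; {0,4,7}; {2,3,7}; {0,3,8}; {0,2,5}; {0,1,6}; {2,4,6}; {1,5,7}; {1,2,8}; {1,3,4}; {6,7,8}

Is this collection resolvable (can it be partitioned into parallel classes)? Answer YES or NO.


v = 9, block size k = 3, number of blocks = 12.
For resolvability, blocks must partition into parallel classes of size v/k = 3.
Total blocks must therefore be a multiple of 3: 12 = 3·4 + 0 ⇒ divisible ✓.
Greedy packing gives 4 candidate class(es). Each should be a full parallel class (size 3, covers all 9 points).
  Class 1 (3 blocks): {4,5,8}; {2,3,7}; {0,1,6}. Points covered: [0, 1, 2, 3, 4, 5, 6, 7, 8].
  Class 2 (3 blocks): {3,5,6}; {0,4,7}; {1,2,8}. Points covered: [0, 1, 2, 3, 4, 5, 6, 7, 8].
  Class 3 (3 blocks): {0,3,8}; {2,4,6}; {1,5,7}. Points covered: [0, 1, 2, 3, 4, 5, 6, 7, 8].
  Class 4 (3 blocks): {0,2,5}; {1,3,4}; {6,7,8}. Points covered: [0, 1, 2, 3, 4, 5, 6, 7, 8].
All classes full (size 3)? YES. All classes cover every point? YES.
Resolvable? YES.

YES


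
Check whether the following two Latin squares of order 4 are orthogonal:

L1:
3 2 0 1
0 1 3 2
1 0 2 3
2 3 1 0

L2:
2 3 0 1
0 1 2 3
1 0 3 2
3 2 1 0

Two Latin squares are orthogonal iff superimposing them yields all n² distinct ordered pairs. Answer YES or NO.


Form the n² = 16 superimposed pairs (L1[i][j], L2[i][j]), row by row (rows and columns indexed from 0):
row 0: (3,2) (2,3) (0,0) (1,1)
row 1: (0,0) (1,1) (3,2) (2,3)
row 2: (1,1) (0,0) (2,3) (3,2)
row 3: (2,3) (3,2) (1,1) (0,0)
Orthogonality requires all 16 pairs distinct.
But the pair (0,0) repeats: cell (0,2) has L1 = 0, L2 = 0, and cell (1,0) has L1 = 0, L2 = 0.
A repeated pair means some other pair never occurs (only 4 distinct pairs out of 16), so the squares are not orthogonal.
Conclusion: NO.

NO


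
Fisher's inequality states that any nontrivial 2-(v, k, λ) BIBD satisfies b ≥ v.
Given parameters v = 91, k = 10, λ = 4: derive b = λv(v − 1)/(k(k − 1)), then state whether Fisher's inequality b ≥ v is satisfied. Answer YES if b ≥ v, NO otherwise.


b = λv(v − 1)/(k(k − 1)) = 4·91·90/(10·9) = 32760/90 = 364.
Compare with v = 91: b ≥ v, so Fisher's inequality holds.

YES


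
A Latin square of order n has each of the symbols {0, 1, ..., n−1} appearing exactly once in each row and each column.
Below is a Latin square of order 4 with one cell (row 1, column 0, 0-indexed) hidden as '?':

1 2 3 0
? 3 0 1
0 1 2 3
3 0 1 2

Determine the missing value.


Row 1 contains symbols [0, 1, 3] — missing [2].
Column 0 contains symbols [0, 1, 3] — missing [2].
The missing symbol must appear in both missing sets; intersection = [2].
Therefore the hidden value is 2.

Missing value = 2.


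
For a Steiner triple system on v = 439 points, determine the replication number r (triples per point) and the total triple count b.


An STS(v) is a 2-(v, 3, 1) BIBD: block size k = 3, λ = 1.
Replication: r(k − 1) = λ(v − 1) ⇒ r·2 = 439 − 1 = 438 ⇒ r = 219.
Block count: b = v(v − 1)/6 = 439·438/6 = 192282/6 = 32047.
(Check via bk = vr: 32047·3 = 96141 = 439·219 = 96141 ✓.)

r = 219, b = 32047.


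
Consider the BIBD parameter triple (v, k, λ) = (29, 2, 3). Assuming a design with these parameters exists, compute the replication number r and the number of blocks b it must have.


Any 2-(v, k, λ) BIBD satisfies two necessary conditions:
  (i)  Each point sits in r blocks, and counting incidences through any fixed point gives r(k − 1) = λ(v − 1), so r = λ(v − 1)/(k − 1).
  (ii) Total incidences bk = vr, so b = vr/k.
Step 1: r = λ(v − 1)/(k − 1) = 3·(29 − 1)/(2 − 1) = 3·28/1 = 84/1 = 84.
Step 2: b = vr/k = 29·84/2 = 2436/2 = 1218.
Check integrality: r = 84 ∈ Z ✓, b = 1218 ∈ Z ✓.
(These identities are necessary conditions: they determine r and b for any design with these parameters, but do not by themselves prove that one exists.)

r = 84, b = 1218.


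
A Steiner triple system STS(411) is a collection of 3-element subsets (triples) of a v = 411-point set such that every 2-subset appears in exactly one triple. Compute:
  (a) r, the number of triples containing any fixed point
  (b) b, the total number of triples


An STS(v) is a 2-(v, 3, 1) BIBD: block size k = 3, λ = 1.
Replication: r(k − 1) = λ(v − 1) ⇒ r·2 = 411 − 1 = 410 ⇒ r = 205.
Block count: b = v(v − 1)/6 = 411·410/6 = 168510/6 = 28085.

r = 205, b = 28085.


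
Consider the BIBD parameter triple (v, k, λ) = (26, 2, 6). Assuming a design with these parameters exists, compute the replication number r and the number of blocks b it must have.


Any 2-(v, k, λ) BIBD satisfies two necessary conditions:
  (i)  Each point sits in r blocks, and counting incidences through any fixed point gives r(k − 1) = λ(v − 1), so r = λ(v − 1)/(k − 1).
  (ii) Total incidences bk = vr, so b = vr/k.
Step 1: r = λ(v − 1)/(k − 1) = 6·(26 − 1)/(2 − 1) = 6·25/1 = 150/1 = 150.
Step 2: b = vr/k = 26·150/2 = 3900/2 = 1950.
Check integrality: r = 150 ∈ Z ✓, b = 1950 ∈ Z ✓.
(These identities are necessary conditions: they determine r and b for any design with these parameters, but do not by themselves prove that one exists.)

r = 150, b = 1950.


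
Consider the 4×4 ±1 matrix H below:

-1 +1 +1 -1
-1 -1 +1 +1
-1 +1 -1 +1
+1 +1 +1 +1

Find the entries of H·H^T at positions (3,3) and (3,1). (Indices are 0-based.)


Row 1 of H: [-1, -1, 1, 1].
Row 3 of H: [1, 1, 1, 1].
(H·H^T)[3][3] = Σ_j H[3][j]·H[3][j] = (1)² + (1)² + (1)² + (1)² = 1 + 1 + 1 + 1 = 4.
(H·H^T)[3][1] = Σ_j H[3][j]·H[1][j] = (1)·(-1) + (1)·(-1) + (1)·(1) + (1)·(1) = -1 + -1 + 1 + 1 = 0.
So rows 3 and 1 are orthogonal; the diagonal entry equals n = 4.

(3,3) entry = 4; (3,1) entry = 0.


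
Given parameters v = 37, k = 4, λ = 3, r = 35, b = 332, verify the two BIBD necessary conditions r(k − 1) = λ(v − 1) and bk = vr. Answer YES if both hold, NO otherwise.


Condition (i): r(k − 1) = 35·3 = 105; λ(v − 1) = 3·36 = 108. Match? NO.
Condition (ii): bk = 332·4 = 1328; vr = 37·35 = 1295. Match? NO.
Both conditions hold? NO.

NO


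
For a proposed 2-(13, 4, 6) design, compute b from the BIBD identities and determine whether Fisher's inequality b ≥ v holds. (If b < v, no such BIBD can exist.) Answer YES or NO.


b = λv(v − 1)/(k(k − 1)) = 6·13·12/(4·3) = 936/12 = 78.
Compare with v = 13: b ≥ v, so Fisher's inequality holds.

YES


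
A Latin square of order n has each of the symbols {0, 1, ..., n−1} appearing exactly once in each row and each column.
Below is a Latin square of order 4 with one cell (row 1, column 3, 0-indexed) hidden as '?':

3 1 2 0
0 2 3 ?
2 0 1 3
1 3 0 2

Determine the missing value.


Row 1 contains symbols [0, 2, 3] — missing [1].
Column 3 contains symbols [0, 2, 3] — missing [1].
The missing symbol must appear in both missing sets; intersection = [1].
Therefore the hidden value is 1.

Missing value = 1.


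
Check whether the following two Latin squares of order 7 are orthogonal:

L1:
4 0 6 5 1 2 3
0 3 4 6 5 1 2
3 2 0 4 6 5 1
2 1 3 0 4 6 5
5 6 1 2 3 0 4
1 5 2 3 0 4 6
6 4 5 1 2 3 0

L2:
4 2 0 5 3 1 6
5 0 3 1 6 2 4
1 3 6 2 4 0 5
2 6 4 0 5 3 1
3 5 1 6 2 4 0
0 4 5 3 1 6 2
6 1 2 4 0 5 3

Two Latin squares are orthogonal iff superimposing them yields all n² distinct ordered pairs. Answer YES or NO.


Form the n² = 49 superimposed pairs (L1[i][j], L2[i][j]), row by row (rows and columns indexed from 0):
row 0: (4,4) (0,2) (6,0) (5,5) (1,3) (2,1) (3,6)
row 1: (0,5) (3,0) (4,3) (6,1) (5,6) (1,2) (2,4)
row 2: (3,1) (2,3) (0,6) (4,2) (6,4) (5,0) (1,5)
row 3: (2,2) (1,6) (3,4) (0,0) (4,5) (6,3) (5,1)
row 4: (5,3) (6,5) (1,1) (2,6) (3,2) (0,4) (4,0)
row 5: (1,0) (5,4) (2,5) (3,3) (0,1) (4,6) (6,2)
row 6: (6,6) (4,1) (5,2) (1,4) (2,0) (3,5) (0,3)
Orthogonality requires all 49 pairs distinct.
Check by first coordinate: for each symbol s of L1, list the L2 entries in the n cells where L1 = s; they must all differ.
  L1 = 0: L2 entries (in reading order) 2, 5, 6, 0, 4, 1, 3 — all 7 distinct ✓
  L1 = 1: L2 entries (in reading order) 3, 2, 5, 6, 1, 0, 4 — all 7 distinct ✓
  L1 = 2: L2 entries (in reading order) 1, 4, 3, 2, 6, 5, 0 — all 7 distinct ✓
  L1 = 3: L2 entries (in reading order) 6, 0, 1, 4, 2, 3, 5 — all 7 distinct ✓
  L1 = 4: L2 entries (in reading order) 4, 3, 2, 5, 0, 6, 1 — all 7 distinct ✓
  L1 = 5: L2 entries (in reading order) 5, 6, 0, 1, 3, 4, 2 — all 7 distinct ✓
  L1 = 6: L2 entries (in reading order) 0, 1, 4, 3, 5, 2, 6 — all 7 distinct ✓
Every symbol of L1 meets every symbol of L2 exactly once, so all 49 pairs are distinct (49 of 49).
Conclusion: YES.

YES


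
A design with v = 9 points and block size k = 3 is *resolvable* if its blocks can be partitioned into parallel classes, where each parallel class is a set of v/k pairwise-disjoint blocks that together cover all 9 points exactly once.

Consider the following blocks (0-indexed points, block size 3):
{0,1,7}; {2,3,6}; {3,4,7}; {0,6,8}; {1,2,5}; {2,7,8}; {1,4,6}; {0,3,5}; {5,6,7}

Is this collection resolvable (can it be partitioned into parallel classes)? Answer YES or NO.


v = 9, block size k = 3, number of blocks = 9.
For resolvability, blocks must partition into parallel classes of size v/k = 3.
Total blocks must therefore be a multiple of 3: 9 = 3·3 + 0 ⇒ divisible ✓.
Consider block {0,1,7}. The only other block(s) in the collection disjoint from it are {2,3,6} — just 1 block(s). Any parallel class containing {0,1,7} would need 2 other blocks each disjoint from it, so no parallel class of size 3 can contain {0,1,7}.
Since every block must belong to some parallel class in a resolution, the collection cannot be partitioned into parallel classes.
Resolvable? NO.

NO
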